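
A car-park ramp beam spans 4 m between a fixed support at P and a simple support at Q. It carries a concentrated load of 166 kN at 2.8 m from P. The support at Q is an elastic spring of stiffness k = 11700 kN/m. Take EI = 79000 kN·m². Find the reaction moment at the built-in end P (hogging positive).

Take the reaction at Q as the redundant and release it; the primary structure is a cantilever fixed at P.
Downward deflection at the released point Q due to the loads:
  point load 166 at a = 2.8: Pa²(3L − a)/(6EI) = 1996/EI
Tip deflection under a unit load at Q: L³/(3EI) = 21.33/EI.
With EI = 79000 kN·m²: δ_0 = 0.02526 m and δ_{QQ} = 0.00027 m/kN.
Compatibility — the spring shortens by R_Q/k under the reaction it provides: δ_0 − R_Q·δ_{QQ} = R_Q/k. With 1/k = 0.000085 m/kN, R_Q = δ_0 / (δ_{QQ} + 1/k) = 0.02526 / (0.00027 + 0.000085) = 71.05 kN.
Moment equilibrium about P: M_P = Σ(load moments about P) − R_Q·L = 464.8 − 71.05×4 = 180.6 kN·m.

M_P = 180.6 kN·m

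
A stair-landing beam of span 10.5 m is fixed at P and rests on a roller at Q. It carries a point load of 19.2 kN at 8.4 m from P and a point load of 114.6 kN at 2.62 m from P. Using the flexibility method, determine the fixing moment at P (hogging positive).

Release the roller at Q. Primary structure: cantilever fixed at P.
Deflection at Q on the released cantilever, summing each load's contribution:
  point load 19.2 at a = 8.4: Pa²(3L − a)/(6EI) = 5216/EI
  point load 114.6 at a = 2.62: Pa²(3L − a)/(6EI) = 3786/EI
  δ_0 = 9002/EI
Tip deflection under a unit load at Q: L³/(3EI) = 385.9/EI.
The prop prevents deflection at Q: R_Q = δ_0/δ_{QQ} = 9002/385.9 = 23.33 kN.
Moment equilibrium about P: M_P = Σ(load moments about P) − R_Q·L = 461.5 − 23.33×10.5 = 216.6 kN·m.

M_P = 216.6 kN·m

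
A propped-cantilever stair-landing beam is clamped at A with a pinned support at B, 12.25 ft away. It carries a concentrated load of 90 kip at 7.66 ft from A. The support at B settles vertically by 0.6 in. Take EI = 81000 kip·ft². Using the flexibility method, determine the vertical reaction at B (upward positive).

R_B = 35.17 kip

Take the reaction at B as the redundant and release it; the primary structure is a cantilever fixed at A.
Free-end deflection of the primary structure under the applied loading (downward +):
  point load 90 at a = 7.66: Pa²(3L − a)/(6EI) = 25603/EI
Flexibility coefficient — unit upward force at B: δ_{BB} = L³/(3EI) = 612.8/EI.
With EI = 81000 kip·ft²: δ_0 = 0.31609 ft and δ_{BB} = 0.007565 ft/kip.
Compatibility — the beam at B must follow the support down by 0.05 ft: δ_0 − R_B·δ_{BB} = 0.05, so R_B = (0.31609 − 0.05)/0.007565 = 35.17 kip.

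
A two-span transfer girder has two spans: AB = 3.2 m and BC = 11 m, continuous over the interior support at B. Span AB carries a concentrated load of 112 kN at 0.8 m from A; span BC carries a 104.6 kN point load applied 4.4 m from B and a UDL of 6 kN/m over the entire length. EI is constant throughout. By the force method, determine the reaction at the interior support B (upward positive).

Take M_B as the redundant. Released structure: two simple spans AB and BC with a hinge at B.
Rotations at B on the released spans (each span's end-slope, ×1/EI):
  span AB: point load 112 at a = 0.8: Pab(L + a)/(6LEI) = 44.8/EI
  span BC: point load 104.6 at a = 4.4: Pab(L + b)/(6LEI) = 810/EI
  span BC: UDL 6: wL³/(24EI) = 332.8/EI
  relative rotation θ_0 = (44.8 + 1143)/EI = 1188/EI
A unit hogging moment at B produces rotation L₁/(3EI) + L₂/(3EI) = 4.733/EI.
Compatibility: M_B·(L₁+L₂)/(3EI) = θ_0, giving M_B = 250.9 kN·m (hogging).
Span AB, ΣM about A with M_B applied at B: R_B^{AB}·3.2 = 89.6 + 250.9, so R_B^{AB} = 106.4 kN and R_A = 112 − 106.4 = 5.595 kN.
Span BC, ΣM about C: R_B^{BC}·11 = 1053 + 250.9, so R_B^{BC} = 118.6 kN and R_C = 170.6 − 118.6 = 52.03 kN.
R_B = 106.4 + 118.6 = 225 kN.

R_B = 225 kN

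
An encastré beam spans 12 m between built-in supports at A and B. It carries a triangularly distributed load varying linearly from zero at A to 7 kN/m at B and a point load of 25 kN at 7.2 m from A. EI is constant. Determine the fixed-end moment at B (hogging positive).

Take the two fixed-end moments M_A, M_B as redundants; the released structure is the simple span AB.
On the primary (simply-supported) span, the end slopes from the loading are:
  at A: triangular load, peak 7: 7w₀L³/(360EI) = 235.2/EI
  at B: triangular load, peak 7: w₀L³/(45EI) = 268.8/EI
  at A: point load 25 at a = 7.2: Pab(L + b)/(6LEI) = 201.6/EI
  at B: point load 25 at a = 7.2: Pab(L + a)/(6LEI) = 230.4/EI
  θ_A0 = 436.8/EI,  θ_B0 = 499.2/EI
Flexibility coefficients: a unit moment at one end gives L/(3EI) there and L/(6EI) at the far end, so f₁₁ = f₂₂ = 4/EI and f₁₂ = f₂₁ = 2/EI.
Compatibility — zero rotation at each built-in end:
  4 M_A + 2 M_B = 436.8
  2 M_A + 4 M_B = 499.2
Solving the pair gives M_A = 62.4 kN·m and M_B = 93.6 kN·m (hogging).

M_B = 93.6 kN·m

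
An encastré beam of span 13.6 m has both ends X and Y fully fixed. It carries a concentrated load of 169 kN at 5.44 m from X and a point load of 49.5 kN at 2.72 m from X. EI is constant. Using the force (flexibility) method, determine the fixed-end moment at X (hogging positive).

M_X = 417.1 kN·m

Release both end moments; the primary structure is a simply-supported span XY with redundants M_X and M_Y.
On the primary (simply-supported) span, the end slopes from the loading are:
  at X: point load 169 at a = 5.44: Pab(L + b)/(6LEI) = 2001/EI
  at Y: point load 169 at a = 5.44: Pab(L + a)/(6LEI) = 1750/EI
  at X: point load 49.5 at a = 2.72: Pab(L + b)/(6LEI) = 439.5/EI
  at Y: point load 49.5 at a = 2.72: Pab(L + a)/(6LEI) = 293/EI
  θ_X0 = 2440/EI,  θ_Y0 = 2043/EI
Flexibility coefficients: a unit moment at one end gives L/(3EI) there and L/(6EI) at the far end, so f₁₁ = f₂₂ = 4.533/EI and f₁₂ = f₂₁ = 2.267/EI.
Compatibility — zero rotation at each built-in end:
  4.533 M_X + 2.267 M_Y = 2440
  2.267 M_X + 4.533 M_Y = 2043
Solving the pair gives M_X = 417.1 kN·m and M_Y = 242.2 kN·m (hogging).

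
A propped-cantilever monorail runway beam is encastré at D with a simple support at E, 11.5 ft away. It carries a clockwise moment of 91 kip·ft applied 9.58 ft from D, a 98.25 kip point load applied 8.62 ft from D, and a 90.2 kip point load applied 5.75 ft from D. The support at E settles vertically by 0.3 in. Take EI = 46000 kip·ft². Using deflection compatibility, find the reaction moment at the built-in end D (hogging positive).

M_D = 311.5 kip·ft

Release the roller at E. Primary structure: cantilever fixed at D.
Deflection at E on the released cantilever, summing each load's contribution:
  clockwise couple 91 at a = 9.58: M₀a(2L − a)/(2EI) = 5850/EI
  point load 98.25 at a = 8.62: Pa²(3L − a)/(6EI) = 31489/EI
  point load 90.2 at a = 5.75: Pa²(3L − a)/(6EI) = 14290/EI
  δ_0 = 51629/EI
Tip deflection under a unit load at E: L³/(3EI) = 507/EI.
With EI = 46000 kip·ft²: δ_0 = 1.1224 ft and δ_{EE} = 0.011021 ft/kip.
Compatibility — the beam at E must follow the support down by 0.025 ft: δ_0 − R_E·δ_{EE} = 0.025, so R_E = (1.1224 − 0.025)/0.011021 = 99.57 kip.
Moment equilibrium about D: M_D = Σ(load moments about D) − R_E·L = 1457 − 99.57×11.5 = 311.5 kip·ft.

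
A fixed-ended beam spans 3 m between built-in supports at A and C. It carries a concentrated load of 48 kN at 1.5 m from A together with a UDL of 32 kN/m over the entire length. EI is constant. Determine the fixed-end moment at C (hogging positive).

M_C = 42 kN·m

Release both end moments; the primary structure is a simply-supported span AC with redundants M_A and M_C.
Simple-span end rotations at A and C under the given loads:
  at A: point load 48 at a = 1.5: Pab(L + b)/(6LEI) = 27/EI
  at C: point load 48 at a = 1.5: Pab(L + a)/(6LEI) = 27/EI
  at A: UDL 32: wL³/(24EI) = 36/EI
  at C: UDL 32: wL³/(24EI) = 36/EI
  θ_A0 = 63/EI,  θ_C0 = 63/EI
Flexibility coefficients: a unit moment at one end gives L/(3EI) there and L/(6EI) at the far end, so f₁₁ = f₂₂ = 1/EI and f₁₂ = f₂₁ = 0.5/EI.
Compatibility — zero rotation at each built-in end:
  1 M_A + 0.5 M_C = 63
  0.5 M_A + 1 M_C = 63
Solving the pair gives M_A = 42 kN·m and M_C = 42 kN·m (hogging).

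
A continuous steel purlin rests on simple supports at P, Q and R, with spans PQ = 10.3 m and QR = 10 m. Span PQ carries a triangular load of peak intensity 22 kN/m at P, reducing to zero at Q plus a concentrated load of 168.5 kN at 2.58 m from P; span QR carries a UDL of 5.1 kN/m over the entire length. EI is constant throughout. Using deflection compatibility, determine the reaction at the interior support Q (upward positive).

R_Q = 145.7 kN

Take M_Q as the redundant. Released structure: two simple spans PQ and QR with a hinge at Q.
End slopes at the hinge Q, treating each span as simply supported:
  span PQ: triangular load, peak 22: 7w₀L³/(360EI) = 467.4/EI
  span PQ: point load 168.5 at a = 2.58: Pab(L + a)/(6LEI) = 699.5/EI
  span QR: UDL 5.1: wL³/(24EI) = 212.5/EI
  relative rotation θ_0 = (1167 + 212.5)/EI = 1379/EI
A unit hogging moment at Q produces rotation L₁/(3EI) + L₂/(3EI) = 6.767/EI.
Compatibility: M_Q·(L₁+L₂)/(3EI) = θ_0, giving M_Q = 203.9 kN·m (hogging).
Span PQ, ΣM about P with M_Q applied at Q: R_Q^{PQ}·10.3 = 823.7 + 203.9, so R_Q^{PQ} = 99.77 kN and R_P = 281.8 − 99.77 = 182 kN.
Span QR, ΣM about R: R_Q^{QR}·10 = 255 + 203.9, so R_Q^{QR} = 45.89 kN and R_R = 51 − 45.89 = 5.115 kN.
R_Q = 99.77 + 45.89 = 145.7 kN.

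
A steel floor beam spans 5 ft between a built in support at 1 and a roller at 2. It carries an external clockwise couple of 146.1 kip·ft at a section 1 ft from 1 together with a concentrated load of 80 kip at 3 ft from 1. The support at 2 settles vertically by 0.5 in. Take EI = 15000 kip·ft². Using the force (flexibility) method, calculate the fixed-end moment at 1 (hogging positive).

Remove the prop at 2; the released (primary) structure is a cantilever built in at 1.
Downward deflection at the released point 2 due to the loads:
  clockwise couple 146.1 at a = 1: M₀a(2L − a)/(2EI) = 657.5/EI
  point load 80 at a = 3: Pa²(3L − a)/(6EI) = 1440/EI
  δ_0 = 2097/EI
Tip deflection under a unit load at 2: L³/(3EI) = 41.67/EI.
With EI = 15000 kip·ft²: δ_0 = 0.13983 ft and δ_{22} = 0.002778 ft/kip.
Compatibility — the beam at 2 must follow the support down by 0.04167 ft: δ_0 − R_2·δ_{22} = 0.04167, so R_2 = (0.13983 − 0.04167)/0.002778 = 35.34 kip.
Moment equilibrium about 1: M_1 = Σ(load moments about 1) − R_2·L = 386.1 − 35.34×5 = 209.4 kip·ft.

M_1 = 209.4 kip·ft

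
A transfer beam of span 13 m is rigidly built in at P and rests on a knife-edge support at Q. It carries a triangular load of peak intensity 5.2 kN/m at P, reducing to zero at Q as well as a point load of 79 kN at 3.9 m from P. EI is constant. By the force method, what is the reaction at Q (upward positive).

R_Q = 16.36 kN

Remove the prop at Q; the released (primary) structure is a cantilever built in at P.
Deflection at Q on the released cantilever, summing each load's contribution:
  triangular load, peak 5.2 at the fixed end: w₀L⁴/(30EI) = 4951/EI
  point load 79 at a = 3.9: Pa²(3L − a)/(6EI) = 7029/EI
  δ_0 = 11980/EI
Flexibility coefficient — unit upward force at Q: δ_{QQ} = L³/(3EI) = 732.3/EI.
Compatibility at Q: δ_0 − R_Q·δ_{QQ} = 0, so R_Q = 11980/732.3 = 16.36 kN.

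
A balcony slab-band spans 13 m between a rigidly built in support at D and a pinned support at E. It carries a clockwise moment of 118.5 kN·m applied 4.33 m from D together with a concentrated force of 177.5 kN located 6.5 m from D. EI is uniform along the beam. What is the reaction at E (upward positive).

R_E = 63.06 kN

Take the reaction at E as the redundant and release it; the primary structure is a cantilever fixed at D.
Deflection at E on the released cantilever, summing each load's contribution:
  clockwise couple 118.5 at a = 4.33: M₀a(2L − a)/(2EI) = 5559/EI
  point load 177.5 at a = 6.5: Pa²(3L − a)/(6EI) = 40622/EI
  δ_0 = 46181/EI
Flexibility coefficient — unit upward force at E: δ_{EE} = L³/(3EI) = 732.3/EI.
Compatibility at E: δ_0 − R_E·δ_{EE} = 0, so R_E = 46181/732.3 = 63.06 kN.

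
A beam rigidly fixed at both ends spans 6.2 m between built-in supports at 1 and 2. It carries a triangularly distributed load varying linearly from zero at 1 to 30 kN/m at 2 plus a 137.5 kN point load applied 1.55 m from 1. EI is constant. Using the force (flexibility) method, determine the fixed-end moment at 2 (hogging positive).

M_2 = 97.62 kN·m

Release both end moments; the primary structure is a simply-supported span 12 with redundants M_1 and M_2.
End rotations of the released simple span under the applied load (×1/EI):
  at 1: triangular load, peak 30: 7w₀L³/(360EI) = 139/EI
  at 2: triangular load, peak 30: w₀L³/(45EI) = 158.9/EI
  at 1: point load 137.5 at a = 1.55: Pab(L + b)/(6LEI) = 289.1/EI
  at 2: point load 137.5 at a = 1.55: Pab(L + a)/(6LEI) = 206.5/EI
  θ_10 = 428.1/EI,  θ_20 = 365.4/EI
Flexibility coefficients: a unit moment at one end gives L/(3EI) there and L/(6EI) at the far end, so f₁₁ = f₂₂ = 2.067/EI and f₁₂ = f₂₁ = 1.033/EI.
Compatibility — zero rotation at each built-in end:
  2.067 M_1 + 1.033 M_2 = 428.1
  1.033 M_1 + 2.067 M_2 = 365.4
Solving the pair gives M_1 = 158.3 kN·m and M_2 = 97.62 kN·m (hogging).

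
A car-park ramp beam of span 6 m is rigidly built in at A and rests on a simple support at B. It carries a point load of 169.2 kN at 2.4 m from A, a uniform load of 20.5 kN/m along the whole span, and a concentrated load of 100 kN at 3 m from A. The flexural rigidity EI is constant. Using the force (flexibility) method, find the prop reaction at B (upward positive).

Remove the prop at B; the released (primary) structure is a cantilever built in at A.
Deflection at B on the released cantilever, summing each load's contribution:
  point load 169.2 at a = 2.4: Pa²(3L − a)/(6EI) = 2534/EI
  UDL 20.5: wL⁴/(8EI) = 3321/EI
  point load 100 at a = 3: Pa²(3L − a)/(6EI) = 2250/EI
  δ_0 = 8105/EI
Flexibility coefficient — unit upward force at B: δ_{BB} = L³/(3EI) = 72/EI.
The prop prevents deflection at B: R_B = δ_0/δ_{BB} = 8105/72 = 112.6 kN.

R_B = 112.6 kN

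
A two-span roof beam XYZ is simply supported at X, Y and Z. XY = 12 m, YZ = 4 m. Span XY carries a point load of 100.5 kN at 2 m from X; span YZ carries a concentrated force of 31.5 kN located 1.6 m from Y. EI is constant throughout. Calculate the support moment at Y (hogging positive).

Take M_Y as the redundant. Released structure: two simple spans XY and YZ with a hinge at Y.
End slopes at the hinge Y, treating each span as simply supported:
  span XY: point load 100.5 at a = 2: Pab(L + a)/(6LEI) = 390.8/EI
  span YZ: point load 31.5 at a = 1.6: Pab(L + b)/(6LEI) = 32.26/EI
  relative rotation θ_0 = (390.8 + 32.26)/EI = 423.1/EI
A unit hogging moment at Y produces rotation L₁/(3EI) + L₂/(3EI) = 5.333/EI.
Compatibility: M_Y·(L₁+L₂)/(3EI) = θ_0, giving M_Y = 79.33 kN·m (hogging).

M_Y = 79.33 kN·m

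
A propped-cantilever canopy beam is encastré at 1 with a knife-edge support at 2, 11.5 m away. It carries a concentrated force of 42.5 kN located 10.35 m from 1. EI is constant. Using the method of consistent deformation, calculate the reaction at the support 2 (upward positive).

Release the roller at 2. Primary structure: cantilever fixed at 1.
Deflection at 2 on the released cantilever, summing each load's contribution:
  point load 42.5 at a = 10.35: Pa²(3L − a)/(6EI) = 18325/EI
Flexibility coefficient — unit upward force at 2: δ_{22} = L³/(3EI) = 507/EI.
Compatibility at 2: δ_0 − R_2·δ_{22} = 0, so R_2 = 18325/507 = 36.15 kN.

R_2 = 36.15 kN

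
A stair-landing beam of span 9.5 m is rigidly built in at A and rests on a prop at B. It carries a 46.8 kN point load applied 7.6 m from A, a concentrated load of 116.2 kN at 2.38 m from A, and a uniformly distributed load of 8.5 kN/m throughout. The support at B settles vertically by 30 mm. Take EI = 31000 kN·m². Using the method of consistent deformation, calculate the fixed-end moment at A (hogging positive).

M_A = 350.8 kN·m

Choose R_B as the redundant. The primary structure is the cantilever fixed at A.
Free-end deflection of the primary structure under the applied loading (downward +):
  point load 46.8 at a = 7.6: Pa²(3L − a)/(6EI) = 9416/EI
  point load 116.2 at a = 2.38: Pa²(3L − a)/(6EI) = 2865/EI
  UDL 8.5: wL⁴/(8EI) = 8654/EI
  δ_0 = 20936/EI
Tip deflection under a unit load at B: L³/(3EI) = 285.8/EI.
With EI = 31000 kN·m²: δ_0 = 0.67534 m and δ_{BB} = 0.009219 m/kN.
Compatibility — the beam at B must follow the support down by 0.03 m: δ_0 − R_B·δ_{BB} = 0.03, so R_B = (0.67534 − 0.03)/0.009219 = 70 kN.
Moment equilibrium about A: M_A = Σ(load moments about A) − R_B·L = 1016 − 70×9.5 = 350.8 kN·m.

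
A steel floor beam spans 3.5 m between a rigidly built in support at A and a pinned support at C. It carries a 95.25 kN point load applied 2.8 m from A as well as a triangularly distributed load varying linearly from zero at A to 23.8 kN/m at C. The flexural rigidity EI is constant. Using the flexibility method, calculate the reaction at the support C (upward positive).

Take the reaction at C as the redundant and release it; the primary structure is a cantilever fixed at A.
Primary-structure tip deflection at C by superposition:
  point load 95.25 at a = 2.8: Pa²(3L − a)/(6EI) = 958.3/EI
  triangular load, peak 23.8 at the free end: 11w₀L⁴/(120EI) = 327.4/EI
  δ_0 = 1286/EI
Flexibility coefficient — unit upward force at C: δ_{CC} = L³/(3EI) = 14.29/EI.
Compatibility at C: δ_0 − R_C·δ_{CC} = 0, so R_C = 1286/14.29 = 89.96 kN.

R_C = 89.96 kN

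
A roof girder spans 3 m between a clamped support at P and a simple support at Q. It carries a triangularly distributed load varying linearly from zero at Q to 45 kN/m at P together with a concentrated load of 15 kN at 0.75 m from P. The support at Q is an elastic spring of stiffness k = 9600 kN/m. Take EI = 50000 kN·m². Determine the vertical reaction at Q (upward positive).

R_Q = 9.368 kN

Release the roller at Q. Primary structure: cantilever fixed at P.
Downward deflection at the released point Q due to the loads:
  triangular load, peak 45 at the fixed end: w₀L⁴/(30EI) = 121.5/EI
  point load 15 at a = 0.75: Pa²(3L − a)/(6EI) = 11.6/EI
  δ_0 = 133.1/EI
Tip deflection under a unit load at Q: L³/(3EI) = 9/EI.
With EI = 50000 kN·m²: δ_0 = 0.002662 m and δ_{QQ} = 0.00018 m/kN.
Compatibility — the spring shortens by R_Q/k under the reaction it provides: δ_0 − R_Q·δ_{QQ} = R_Q/k. With 1/k = 0.000104 m/kN, R_Q = δ_0 / (δ_{QQ} + 1/k) = 0.002662 / (0.00018 + 0.000104) = 9.368 kN.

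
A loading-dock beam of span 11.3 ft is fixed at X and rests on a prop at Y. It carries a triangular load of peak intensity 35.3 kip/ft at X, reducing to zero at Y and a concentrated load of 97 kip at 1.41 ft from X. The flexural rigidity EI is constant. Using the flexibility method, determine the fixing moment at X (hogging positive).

Release the roller at Y. Primary structure: cantilever fixed at X.
Deflection at Y on the released cantilever, summing each load's contribution:
  triangular load, peak 35.3 at the fixed end: w₀L⁴/(30EI) = 19185/EI
  point load 97 at a = 1.41: Pa²(3L − a)/(6EI) = 1044/EI
  δ_0 = 20229/EI
Flexibility coefficient — unit upward force at Y: δ_{YY} = L³/(3EI) = 481/EI.
Compatibility at Y: δ_0 − R_Y·δ_{YY} = 0, so R_Y = 20229/481 = 42.06 kip.
Moment equilibrium about X: M_X = Σ(load moments about X) − R_Y·L = 888 − 42.06×11.3 = 412.7 kip·ft.

M_X = 412.7 kip·ft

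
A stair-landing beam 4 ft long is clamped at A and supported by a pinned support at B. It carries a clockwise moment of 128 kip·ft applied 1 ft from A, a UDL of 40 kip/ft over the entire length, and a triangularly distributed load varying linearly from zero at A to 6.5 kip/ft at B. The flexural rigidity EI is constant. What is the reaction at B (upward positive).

Release the roller at B. Primary structure: cantilever fixed at A.
Deflection at B on the released cantilever, summing each load's contribution:
  clockwise couple 128 at a = 1: M₀a(2L − a)/(2EI) = 448/EI
  UDL 40: wL⁴/(8EI) = 1280/EI
  triangular load, peak 6.5 at the free end: 11w₀L⁴/(120EI) = 152.5/EI
  δ_0 = 1881/EI
Flexibility coefficient — unit upward force at B: δ_{BB} = L³/(3EI) = 21.33/EI.
Compatibility at B: δ_0 − R_B·δ_{BB} = 0, so R_B = 1881/21.33 = 88.15 kip.

R_B = 88.15 kip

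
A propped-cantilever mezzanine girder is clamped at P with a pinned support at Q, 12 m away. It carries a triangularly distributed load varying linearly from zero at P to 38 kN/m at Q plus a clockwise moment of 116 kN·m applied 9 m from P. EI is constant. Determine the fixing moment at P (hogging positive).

Choose R_Q as the redundant. The primary structure is the cantilever fixed at P.
Free-end deflection of the primary structure under the applied loading (downward +):
  triangular load, peak 38 at the free end: 11w₀L⁴/(120EI) = 72230/EI
  clockwise couple 116 at a = 9: M₀a(2L − a)/(2EI) = 7830/EI
  δ_0 = 80060/EI
Tip deflection under a unit load at Q: L³/(3EI) = 576/EI.
The prop prevents deflection at Q: R_Q = δ_0/δ_{QQ} = 80060/576 = 139 kN.
Moment equilibrium about P: M_P = Σ(load moments about P) − R_Q·L = 1940 − 139×12 = 272.1 kN·m.

M_P = 272.1 kN·m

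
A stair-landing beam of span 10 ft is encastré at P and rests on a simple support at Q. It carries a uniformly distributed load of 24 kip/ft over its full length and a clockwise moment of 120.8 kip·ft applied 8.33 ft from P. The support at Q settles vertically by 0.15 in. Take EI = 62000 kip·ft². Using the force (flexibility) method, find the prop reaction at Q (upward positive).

Choose R_Q as the redundant. The primary structure is the cantilever fixed at P.
Primary-structure tip deflection at Q by superposition:
  UDL 24: wL⁴/(8EI) = 30000/EI
  clockwise couple 120.8 at a = 8.33: M₀a(2L − a)/(2EI) = 5872/EI
  δ_0 = 35872/EI
Tip deflection under a unit load at Q: L³/(3EI) = 333.3/EI.
With EI = 62000 kip·ft²: δ_0 = 0.57857 ft and δ_{QQ} = 0.005376 ft/kip.
Compatibility — the beam at Q must follow the support down by 0.0125 ft: δ_0 − R_Q·δ_{QQ} = 0.0125, so R_Q = (0.57857 − 0.0125)/0.005376 = 105.3 kip.

R_Q = 105.3 kip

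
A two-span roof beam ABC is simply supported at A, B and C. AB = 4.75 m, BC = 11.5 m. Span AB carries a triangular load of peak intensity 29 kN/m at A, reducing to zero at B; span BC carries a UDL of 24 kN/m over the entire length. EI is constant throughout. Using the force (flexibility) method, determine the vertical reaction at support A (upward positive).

Release continuity at B by inserting a hinge; the redundant is the internal moment M_B. The primary structure is two simply-supported spans AB and BC.
Discontinuity in slope at B on the released structure — sum the simple-span end rotations:
  span AB: triangular load, peak 29: 7w₀L³/(360EI) = 60.43/EI
  span BC: UDL 24: wL³/(24EI) = 1521/EI
  relative rotation θ_0 = (60.43 + 1521)/EI = 1581/EI
A unit hogging moment at B produces rotation L₁/(3EI) + L₂/(3EI) = 5.417/EI.
Compatibility: M_B·(L₁+L₂)/(3EI) = θ_0, giving M_B = 291.9 kN·m (hogging).
Span AB, ΣM about A with M_B applied at B: R_B^{AB}·4.75 = 109.1 + 291.9, so R_B^{AB} = 84.42 kN and R_A = 68.88 − 84.42 = -15.54 kN.

R_A = -15.54 kN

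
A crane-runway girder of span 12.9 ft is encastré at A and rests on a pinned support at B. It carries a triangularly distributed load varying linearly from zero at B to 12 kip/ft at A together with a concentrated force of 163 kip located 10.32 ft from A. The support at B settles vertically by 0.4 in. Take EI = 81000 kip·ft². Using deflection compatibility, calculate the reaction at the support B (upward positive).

R_B = 126.5 kip

Remove the prop at B; the released (primary) structure is a cantilever built in at A.
Downward deflection at the released point B due to the loads:
  triangular load, peak 12 at the fixed end: w₀L⁴/(30EI) = 11077/EI
  point load 163 at a = 10.32: Pa²(3L − a)/(6EI) = 82112/EI
  δ_0 = 93189/EI
Tip deflection under a unit load at B: L³/(3EI) = 715.6/EI.
With EI = 81000 kip·ft²: δ_0 = 1.1505 ft and δ_{BB} = 0.008834 ft/kip.
Compatibility — the beam at B must follow the support down by 0.03333 ft: δ_0 − R_B·δ_{BB} = 0.03333, so R_B = (1.1505 − 0.03333)/0.008834 = 126.5 kip.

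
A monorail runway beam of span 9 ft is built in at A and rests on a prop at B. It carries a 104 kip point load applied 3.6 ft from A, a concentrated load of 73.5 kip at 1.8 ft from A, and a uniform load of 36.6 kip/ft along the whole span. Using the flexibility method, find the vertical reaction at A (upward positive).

Remove the prop at B; the released (primary) structure is a cantilever built in at A.
Downward deflection at the released point B due to the loads:
  point load 104 at a = 3.6: Pa²(3L − a)/(6EI) = 5257/EI
  point load 73.5 at a = 1.8: Pa²(3L − a)/(6EI) = 1000/EI
  UDL 36.6: wL⁴/(8EI) = 30017/EI
  δ_0 = 36273/EI
Tip deflection under a unit load at B: L³/(3EI) = 243/EI.
Compatibility at B: δ_0 − R_B·δ_{BB} = 0, so R_B = 36273/243 = 149.3 kip.
Vertical equilibrium: R_A = ΣP − R_B = 506.9 − 149.3 = 357.6 kip.

R_A = 357.6 kip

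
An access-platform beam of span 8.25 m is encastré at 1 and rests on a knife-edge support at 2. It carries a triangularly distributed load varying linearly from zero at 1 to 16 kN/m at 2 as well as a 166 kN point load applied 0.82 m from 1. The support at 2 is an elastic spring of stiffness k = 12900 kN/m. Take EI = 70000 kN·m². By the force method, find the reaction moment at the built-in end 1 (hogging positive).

M_1 = 189 kN·m

Take the reaction at 2 as the redundant and release it; the primary structure is a cantilever fixed at 1.
Free-end deflection of the primary structure under the applied loading (downward +):
  triangular load, peak 16 at the free end: 11w₀L⁴/(120EI) = 6794/EI
  point load 166 at a = 0.82: Pa²(3L − a)/(6EI) = 445.2/EI
  δ_0 = 7240/EI
Flexibility coefficient — unit upward force at 2: δ_{22} = L³/(3EI) = 187.2/EI.
With EI = 70000 kN·m²: δ_0 = 0.10342 m and δ_{22} = 0.002674 m/kN.
Compatibility — the spring shortens by R_2/k under the reaction it provides: δ_0 − R_2·δ_{22} = R_2/k. With 1/k = 0.000078 m/kN, R_2 = δ_0 / (δ_{22} + 1/k) = 0.10342 / (0.002674 + 0.000078) = 37.59 kN.
Moment equilibrium about 1: M_1 = Σ(load moments about 1) − R_2·L = 499.1 − 37.59×8.25 = 189 kN·m.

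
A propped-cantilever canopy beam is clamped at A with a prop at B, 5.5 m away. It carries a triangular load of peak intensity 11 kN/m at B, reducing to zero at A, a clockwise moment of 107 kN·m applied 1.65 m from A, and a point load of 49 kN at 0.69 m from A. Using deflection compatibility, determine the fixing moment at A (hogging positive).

Remove the prop at B; the released (primary) structure is a cantilever built in at A.
Downward deflection at the released point B due to the loads:
  triangular load, peak 11 at the free end: 11w₀L⁴/(120EI) = 922.7/EI
  clockwise couple 107 at a = 1.65: M₀a(2L − a)/(2EI) = 825.4/EI
  point load 49 at a = 0.69: Pa²(3L − a)/(6EI) = 61.47/EI
  δ_0 = 1810/EI
Flexibility coefficient — unit upward force at B: δ_{BB} = L³/(3EI) = 55.46/EI.
The prop prevents deflection at B: R_B = δ_0/δ_{BB} = 1810/55.46 = 32.63 kN.
Moment equilibrium about A: M_A = Σ(load moments about A) − R_B·L = 251.7 − 32.63×5.5 = 72.27 kN·m.

M_A = 72.27 kN·m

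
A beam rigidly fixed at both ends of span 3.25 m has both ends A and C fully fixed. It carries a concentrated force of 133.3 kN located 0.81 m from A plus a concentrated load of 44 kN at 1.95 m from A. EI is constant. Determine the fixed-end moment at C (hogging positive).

Release both end moments; the primary structure is a simply-supported span AC with redundants M_A and M_C.
End rotations of the released simple span under the applied load (×1/EI):
  at A: point load 133.3 at a = 0.81: Pab(L + b)/(6LEI) = 76.87/EI
  at C: point load 133.3 at a = 0.81: Pab(L + a)/(6LEI) = 54.85/EI
  at A: point load 44 at a = 1.95: Pab(L + b)/(6LEI) = 26.03/EI
  at C: point load 44 at a = 1.95: Pab(L + a)/(6LEI) = 29.74/EI
  θ_A0 = 102.9/EI,  θ_C0 = 84.6/EI
Flexibility coefficients: a unit moment at one end gives L/(3EI) there and L/(6EI) at the far end, so f₁₁ = f₂₂ = 1.083/EI and f₁₂ = f₂₁ = 0.5417/EI.
Compatibility — zero rotation at each built-in end:
  1.083 M_A + 0.5417 M_C = 102.9
  0.5417 M_A + 1.083 M_C = 84.6
Solving the pair gives M_A = 74.59 kN·m and M_C = 40.8 kN·m (hogging).

M_C = 40.8 kN·m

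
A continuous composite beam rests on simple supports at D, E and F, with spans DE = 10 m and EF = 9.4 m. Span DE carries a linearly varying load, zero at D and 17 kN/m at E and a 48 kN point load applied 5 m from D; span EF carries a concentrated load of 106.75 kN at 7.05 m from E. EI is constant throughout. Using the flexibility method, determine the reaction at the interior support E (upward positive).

Release continuity at E by inserting a hinge; the redundant is the internal moment M_E. The primary structure is two simply-supported spans DE and EF.
Discontinuity in slope at E on the released structure — sum the simple-span end rotations:
  span DE: triangular load, peak 17: w₀L³/(45EI) = 377.8/EI
  span DE: point load 48 at a = 5: Pab(L + a)/(6LEI) = 300/EI
  span EF: point load 106.75 at a = 7.05: Pab(L + b)/(6LEI) = 368.5/EI
  relative rotation θ_0 = (677.8 + 368.5)/EI = 1046/EI
A unit hogging moment at E produces rotation L₁/(3EI) + L₂/(3EI) = 6.467/EI.
Slope continuity at E: θ_0 = M_E·6.467/EI, so M_E = 1046/6.467 = 161.8 kN·m (hogging).
Span DE, ΣM about D with M_E applied at E: R_E^{DE}·10 = 806.7 + 161.8, so R_E^{DE} = 96.85 kN and R_D = 133 − 96.85 = 36.15 kN.
Span EF, ΣM about F: R_E^{EF}·9.4 = 250.9 + 161.8, so R_E^{EF} = 43.9 kN and R_F = 106.8 − 43.9 = 62.85 kN.
R_E = 96.85 + 43.9 = 140.7 kN.

R_E = 140.7 kN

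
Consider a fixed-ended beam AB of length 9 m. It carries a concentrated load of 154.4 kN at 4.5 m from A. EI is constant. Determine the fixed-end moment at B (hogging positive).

M_B = 173.7 kN·m

Take the two fixed-end moments M_A, M_B as redundants; the released structure is the simple span AB.
Simple-span end rotations at A and B under the given loads:
  at A: point load 154.4 at a = 4.5: Pab(L + b)/(6LEI) = 781.6/EI
  at B: point load 154.4 at a = 4.5: Pab(L + a)/(6LEI) = 781.6/EI
  θ_A0 = 781.6/EI,  θ_B0 = 781.6/EI
Flexibility coefficients: a unit moment at one end gives L/(3EI) there and L/(6EI) at the far end, so f₁₁ = f₂₂ = 3/EI and f₁₂ = f₂₁ = 1.5/EI.
Compatibility — zero rotation at each built-in end:
  3 M_A + 1.5 M_B = 781.6
  1.5 M_A + 3 M_B = 781.6
Solving the pair gives M_A = 173.7 kN·m and M_B = 173.7 kN·m (hogging).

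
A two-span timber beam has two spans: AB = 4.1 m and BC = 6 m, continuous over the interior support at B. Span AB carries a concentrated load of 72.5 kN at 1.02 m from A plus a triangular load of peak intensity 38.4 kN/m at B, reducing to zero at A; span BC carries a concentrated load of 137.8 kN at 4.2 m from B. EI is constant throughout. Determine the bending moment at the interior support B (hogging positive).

Take M_B as the redundant. Released structure: two simple spans AB and BC with a hinge at B.
End slopes at the hinge B, treating each span as simply supported:
  span AB: point load 72.5 at a = 1.02: Pab(L + a)/(6LEI) = 47.4/EI
  span AB: triangular load, peak 38.4: w₀L³/(45EI) = 58.81/EI
  span BC: point load 137.8 at a = 4.2: Pab(L + b)/(6LEI) = 225.7/EI
  relative rotation θ_0 = (106.2 + 225.7)/EI = 331.9/EI
A unit hogging moment at B produces rotation L₁/(3EI) + L₂/(3EI) = 3.367/EI.
Compatibility: M_B·(L₁+L₂)/(3EI) = θ_0, giving M_B = 98.59 kN·m (hogging).

M_B = 98.59 kN·m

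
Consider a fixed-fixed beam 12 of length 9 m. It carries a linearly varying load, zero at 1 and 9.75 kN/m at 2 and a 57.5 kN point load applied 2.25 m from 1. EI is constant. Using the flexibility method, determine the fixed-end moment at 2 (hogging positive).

Release both end moments; the primary structure is a simply-supported span 12 with redundants M_1 and M_2.
On the primary (simply-supported) span, the end slopes from the loading are:
  at 1: triangular load, peak 9.75: 7w₀L³/(360EI) = 138.2/EI
  at 2: triangular load, peak 9.75: w₀L³/(45EI) = 157.9/EI
  at 1: point load 57.5 at a = 2.25: Pab(L + b)/(6LEI) = 254.7/EI
  at 2: point load 57.5 at a = 2.25: Pab(L + a)/(6LEI) = 181.9/EI
  θ_10 = 392.9/EI,  θ_20 = 339.9/EI
Flexibility coefficients: a unit moment at one end gives L/(3EI) there and L/(6EI) at the far end, so f₁₁ = f₂₂ = 3/EI and f₁₂ = f₂₁ = 1.5/EI.
Compatibility — zero rotation at each built-in end:
  3 M_1 + 1.5 M_2 = 392.9
  1.5 M_1 + 3 M_2 = 339.9
Solving the pair gives M_1 = 99.1 kN·m and M_2 = 63.75 kN·m (hogging).

M_2 = 63.75 kN·m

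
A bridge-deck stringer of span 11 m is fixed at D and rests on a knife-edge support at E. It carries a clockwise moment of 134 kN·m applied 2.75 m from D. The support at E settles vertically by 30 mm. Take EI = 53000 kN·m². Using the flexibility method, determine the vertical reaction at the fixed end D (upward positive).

Release the roller at E. Primary structure: cantilever fixed at D.
Deflection at E on the released cantilever, summing each load's contribution:
  clockwise couple 134 at a = 2.75: M₀a(2L − a)/(2EI) = 3547/EI
Tip deflection under a unit load at E: L³/(3EI) = 443.7/EI.
With EI = 53000 kN·m²: δ_0 = 0.066921 m and δ_{EE} = 0.008371 m/kN.
Compatibility — the beam at E must follow the support down by 0.03 m: δ_0 − R_E·δ_{EE} = 0.03, so R_E = (0.066921 − 0.03)/0.008371 = 4.411 kN.
Vertical equilibrium: R_D = ΣP − R_E = 0 − 4.411 = -4.411 kN.

R_D = -4.411 kN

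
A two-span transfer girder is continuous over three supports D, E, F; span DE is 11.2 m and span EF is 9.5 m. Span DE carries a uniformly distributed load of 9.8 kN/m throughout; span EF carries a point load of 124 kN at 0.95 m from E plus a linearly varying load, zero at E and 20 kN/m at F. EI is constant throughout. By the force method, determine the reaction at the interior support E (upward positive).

R_E = 232.7 kN

Take M_E as the redundant. Released structure: two simple spans DE and EF with a hinge at E.
Discontinuity in slope at E on the released structure — sum the simple-span end rotations:
  span DE: UDL 9.8: wL³/(24EI) = 573.7/EI
  span EF: point load 124 at a = 0.95: Pab(L + b)/(6LEI) = 318.9/EI
  span EF: triangular load, peak 20: 7w₀L³/(360EI) = 333.4/EI
  relative rotation θ_0 = (573.7 + 652.4)/EI = 1226/EI
A unit hogging moment at E produces rotation L₁/(3EI) + L₂/(3EI) = 6.9/EI.
Slope continuity at E: θ_0 = M_E·6.9/EI, so M_E = 1226/6.9 = 177.7 kN·m (hogging).
Span DE, ΣM about D with M_E applied at E: R_E^{DE}·11.2 = 614.7 + 177.7, so R_E^{DE} = 70.74 kN and R_D = 109.8 − 70.74 = 39.02 kN.
Span EF, ΣM about F: R_E^{EF}·9.5 = 1361 + 177.7, so R_E^{EF} = 162 kN and R_F = 219 − 162 = 57.03 kN.
R_E = 70.74 + 162 = 232.7 kN.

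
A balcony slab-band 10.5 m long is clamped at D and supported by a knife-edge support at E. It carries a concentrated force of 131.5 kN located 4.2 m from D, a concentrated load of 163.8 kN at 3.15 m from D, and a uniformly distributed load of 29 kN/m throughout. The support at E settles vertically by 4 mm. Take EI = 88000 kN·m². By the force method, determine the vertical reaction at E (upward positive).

R_E = 160.5 kN

Take the reaction at E as the redundant and release it; the primary structure is a cantilever fixed at D.
Downward deflection at the released point E due to the loads:
  point load 131.5 at a = 4.2: Pa²(3L − a)/(6EI) = 10554/EI
  point load 163.8 at a = 3.15: Pa²(3L − a)/(6EI) = 7680/EI
  UDL 29: wL⁴/(8EI) = 44062/EI
  δ_0 = 62296/EI
Tip deflection under a unit load at E: L³/(3EI) = 385.9/EI.
With EI = 88000 kN·m²: δ_0 = 0.70791 m and δ_{EE} = 0.004385 m/kN.
Compatibility — the beam at E must follow the support down by 0.004 m: δ_0 − R_E·δ_{EE} = 0.004, so R_E = (0.70791 − 0.004)/0.004385 = 160.5 kN.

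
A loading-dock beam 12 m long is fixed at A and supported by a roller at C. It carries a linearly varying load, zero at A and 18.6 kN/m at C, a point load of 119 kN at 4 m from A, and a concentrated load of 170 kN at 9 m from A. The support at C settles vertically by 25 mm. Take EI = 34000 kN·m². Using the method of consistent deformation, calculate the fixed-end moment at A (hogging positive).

Release the roller at C. Primary structure: cantilever fixed at A.
Downward deflection at the released point C due to the loads:
  triangular load, peak 18.6 at the free end: 11w₀L⁴/(120EI) = 35355/EI
  point load 119 at a = 4: Pa²(3L − a)/(6EI) = 10155/EI
  point load 170 at a = 9: Pa²(3L − a)/(6EI) = 61965/EI
  δ_0 = 107475/EI
Tip deflection under a unit load at C: L³/(3EI) = 576/EI.
With EI = 34000 kN·m²: δ_0 = 3.161 m and δ_{CC} = 0.016941 m/kN.
Compatibility — the beam at C must follow the support down by 0.025 m: δ_0 − R_C·δ_{CC} = 0.025, so R_C = (3.161 − 0.025)/0.016941 = 185.1 kN.
Moment equilibrium about A: M_A = Σ(load moments about A) − R_C·L = 2899 − 185.1×12 = 677.5 kN·m.

M_A = 677.5 kN·m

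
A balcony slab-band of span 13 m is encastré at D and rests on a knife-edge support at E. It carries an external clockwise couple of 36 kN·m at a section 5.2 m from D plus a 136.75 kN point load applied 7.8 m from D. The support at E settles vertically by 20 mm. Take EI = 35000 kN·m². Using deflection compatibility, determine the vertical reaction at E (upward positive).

R_E = 60.78 kN

Release the roller at E. Primary structure: cantilever fixed at D.
Free-end deflection of the primary structure under the applied loading (downward +):
  clockwise couple 36 at a = 5.2: M₀a(2L − a)/(2EI) = 1947/EI
  point load 136.75 at a = 7.8: Pa²(3L − a)/(6EI) = 43263/EI
  δ_0 = 45210/EI
Tip deflection under a unit load at E: L³/(3EI) = 732.3/EI.
With EI = 35000 kN·m²: δ_0 = 1.2917 m and δ_{EE} = 0.020924 m/kN.
Compatibility — the beam at E must follow the support down by 0.02 m: δ_0 − R_E·δ_{EE} = 0.02, so R_E = (1.2917 − 0.02)/0.020924 = 60.78 kN.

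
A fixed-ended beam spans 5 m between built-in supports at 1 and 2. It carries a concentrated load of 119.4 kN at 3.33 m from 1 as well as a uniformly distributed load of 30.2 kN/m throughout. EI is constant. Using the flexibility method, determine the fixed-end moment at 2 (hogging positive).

Take the two fixed-end moments M_1, M_2 as redundants; the released structure is the simple span 12.
End rotations of the released simple span under the applied load (×1/EI):
  at 1: point load 119.4 at a = 3.33: Pab(L + b)/(6LEI) = 147.6/EI
  at 2: point load 119.4 at a = 3.33: Pab(L + a)/(6LEI) = 184.4/EI
  at 1: UDL 30.2: wL³/(24EI) = 157.3/EI
  at 2: UDL 30.2: wL³/(24EI) = 157.3/EI
  θ_10 = 304.9/EI,  θ_20 = 341.7/EI
Flexibility coefficients: a unit moment at one end gives L/(3EI) there and L/(6EI) at the far end, so f₁₁ = f₂₂ = 1.667/EI and f₁₂ = f₂₁ = 0.8333/EI.
Compatibility — zero rotation at each built-in end:
  1.667 M_1 + 0.8333 M_2 = 304.9
  0.8333 M_1 + 1.667 M_2 = 341.7
Solving the pair gives M_1 = 107.3 kN·m and M_2 = 151.4 kN·m (hogging).

M_2 = 151.4 kN·m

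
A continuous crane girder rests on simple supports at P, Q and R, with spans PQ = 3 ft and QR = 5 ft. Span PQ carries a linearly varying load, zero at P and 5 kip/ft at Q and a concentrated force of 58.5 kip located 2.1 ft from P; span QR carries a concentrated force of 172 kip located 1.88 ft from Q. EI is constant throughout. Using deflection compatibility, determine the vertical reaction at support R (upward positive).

Release continuity at Q by inserting a hinge; the redundant is the internal moment M_Q. The primary structure is two simply-supported spans PQ and QR.
End slopes at the hinge Q, treating each span as simply supported:
  span PQ: triangular load, peak 5: w₀L³/(45EI) = 3/EI
  span PQ: point load 58.5 at a = 2.1: Pab(L + a)/(6LEI) = 31.33/EI
  span QR: point load 172 at a = 1.88: Pab(L + b)/(6LEI) = 273.1/EI
  relative rotation θ_0 = (34.33 + 273.1)/EI = 307.4/EI
A unit hogging moment at Q produces rotation L₁/(3EI) + L₂/(3EI) = 2.667/EI.
Compatibility: M_Q·(L₁+L₂)/(3EI) = θ_0, giving M_Q = 115.3 kip·ft (hogging).
Span QR, ΣM about R: R_Q^{QR}·5 = 536.6 + 115.3, so R_Q^{QR} = 130.4 kip and R_R = 172 − 130.4 = 41.62 kip.

R_R = 41.62 kip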